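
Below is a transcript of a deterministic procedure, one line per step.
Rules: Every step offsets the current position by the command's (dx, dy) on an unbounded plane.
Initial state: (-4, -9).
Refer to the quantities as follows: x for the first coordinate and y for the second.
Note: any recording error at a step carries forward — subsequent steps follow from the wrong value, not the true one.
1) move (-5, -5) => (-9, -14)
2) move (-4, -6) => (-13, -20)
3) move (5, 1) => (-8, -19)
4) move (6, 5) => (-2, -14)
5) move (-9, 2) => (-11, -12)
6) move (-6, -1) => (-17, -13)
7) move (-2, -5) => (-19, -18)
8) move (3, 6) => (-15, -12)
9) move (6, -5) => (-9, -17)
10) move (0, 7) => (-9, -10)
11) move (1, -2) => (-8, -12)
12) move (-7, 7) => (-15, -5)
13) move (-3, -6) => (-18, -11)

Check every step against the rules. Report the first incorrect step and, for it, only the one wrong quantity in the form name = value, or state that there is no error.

step 8, x = -16

Step 1: x = -4 + (-5) = -9, y = -9 + (-5) = -14 — confirmed correct.
Step 2: x = -9 + (-4) = -13, y = -14 + (-6) = -20 — checks out.
Step 3: x = -13 + (5) = -8, y = -20 + (1) = -19 — confirmed correct.
Step 4: x = -8 + (6) = -2, y = -19 + (5) = -14 — confirmed correct.
Step 5: x = -2 + (-9) = -11, y = -14 + (2) = -12 — no discrepancy.
Step 6: x = -11 + (-6) = -17, y = -12 + (-1) = -13 — no discrepancy.
Step 7: x = -17 + (-2) = -19, y = -13 + (-5) = -18 — agrees with the transcript.
Step 8: x = -19 + (3) = -16, y = -18 + (6) = -12 — not what was recorded.
The earliest wrong entry is at step 8: it should read x = -16.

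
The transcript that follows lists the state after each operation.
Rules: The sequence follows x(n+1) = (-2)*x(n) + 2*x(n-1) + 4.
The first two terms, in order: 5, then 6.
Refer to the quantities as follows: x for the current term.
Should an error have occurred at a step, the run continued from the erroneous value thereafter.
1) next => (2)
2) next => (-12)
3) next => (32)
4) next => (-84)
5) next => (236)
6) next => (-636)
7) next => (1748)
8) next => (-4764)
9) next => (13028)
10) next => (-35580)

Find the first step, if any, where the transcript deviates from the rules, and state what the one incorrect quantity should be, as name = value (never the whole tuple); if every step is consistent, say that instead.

step 2, x = 12

Step 1: x = -2*(6) + (2)*(5) + (4) = 2 — checks out.
Step 2: x = -2*(2) + (2)*(6) + (4) = 12 — the transcript disagrees here.
The earliest wrong entry is at step 2: it should read x = 12.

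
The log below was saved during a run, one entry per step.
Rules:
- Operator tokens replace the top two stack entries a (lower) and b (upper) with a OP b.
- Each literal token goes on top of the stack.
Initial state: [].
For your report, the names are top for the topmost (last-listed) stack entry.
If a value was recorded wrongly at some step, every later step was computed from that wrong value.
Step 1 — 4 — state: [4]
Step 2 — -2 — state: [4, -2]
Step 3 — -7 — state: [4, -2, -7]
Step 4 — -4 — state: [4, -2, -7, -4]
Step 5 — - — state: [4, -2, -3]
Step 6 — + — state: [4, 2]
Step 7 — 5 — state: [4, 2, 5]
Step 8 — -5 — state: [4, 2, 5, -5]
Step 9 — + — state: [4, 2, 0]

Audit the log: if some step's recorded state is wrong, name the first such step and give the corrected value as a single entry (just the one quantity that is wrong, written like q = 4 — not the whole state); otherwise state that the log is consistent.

step 1: push 4: top = 4 -> confirmed correct
step 2: push -2: top = -2 -> consistent with the log
step 3: push -7: top = -7 -> matches
step 4: push -4: top = -4 -> no discrepancy
step 5: -7 - -4 = -3 -> matches
step 6: -2 + -3 = -5 -> the recorded entry deviates here
First deviation found at step 6; the corrected entry is top = -5.

step 6, top = -5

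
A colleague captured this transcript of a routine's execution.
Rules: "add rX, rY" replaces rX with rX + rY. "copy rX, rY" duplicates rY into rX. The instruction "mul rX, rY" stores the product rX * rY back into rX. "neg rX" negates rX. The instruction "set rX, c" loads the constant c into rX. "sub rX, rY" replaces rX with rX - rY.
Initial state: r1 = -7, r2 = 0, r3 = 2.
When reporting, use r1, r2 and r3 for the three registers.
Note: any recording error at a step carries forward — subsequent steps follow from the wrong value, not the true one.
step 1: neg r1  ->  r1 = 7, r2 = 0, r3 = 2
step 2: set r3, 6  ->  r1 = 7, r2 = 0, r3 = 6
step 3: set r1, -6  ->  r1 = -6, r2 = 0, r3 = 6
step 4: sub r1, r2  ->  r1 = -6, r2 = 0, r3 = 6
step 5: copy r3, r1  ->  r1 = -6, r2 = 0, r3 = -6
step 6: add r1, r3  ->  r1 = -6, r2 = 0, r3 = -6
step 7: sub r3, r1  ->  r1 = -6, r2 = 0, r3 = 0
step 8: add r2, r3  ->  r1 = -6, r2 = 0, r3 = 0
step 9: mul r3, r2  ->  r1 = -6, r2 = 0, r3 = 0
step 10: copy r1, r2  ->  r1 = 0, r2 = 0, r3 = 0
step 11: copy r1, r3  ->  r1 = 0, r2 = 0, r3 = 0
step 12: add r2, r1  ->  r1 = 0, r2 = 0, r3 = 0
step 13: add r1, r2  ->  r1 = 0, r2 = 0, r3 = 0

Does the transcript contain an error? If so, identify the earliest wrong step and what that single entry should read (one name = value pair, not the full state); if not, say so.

Recomputing the run from the initial state:
step 1: r1 = 7, r2 = 0, r3 = 2
step 2: r1 = 7, r2 = 0, r3 = 6
step 3: r1 = -6, r2 = 0, r3 = 6
step 4: r1 = -6, r2 = 0, r3 = 6
step 5: r1 = -6, r2 = 0, r3 = -6
step 6: r1 = -12, r2 = 0, r3 = -6
step 7: r1 = -12, r2 = 0, r3 = 6
step 8: r1 = -12, r2 = 6, r3 = 6
step 9: r1 = -12, r2 = 6, r3 = 36
step 10: r1 = 6, r2 = 6, r3 = 36
step 11: r1 = 36, r2 = 6, r3 = 36
step 12: r1 = 36, r2 = 42, r3 = 36
step 13: r1 = 78, r2 = 42, r3 = 36
The first disagreement with the transcript is at step 6, where the value should be r1 = -12.

step 6, r1 = -12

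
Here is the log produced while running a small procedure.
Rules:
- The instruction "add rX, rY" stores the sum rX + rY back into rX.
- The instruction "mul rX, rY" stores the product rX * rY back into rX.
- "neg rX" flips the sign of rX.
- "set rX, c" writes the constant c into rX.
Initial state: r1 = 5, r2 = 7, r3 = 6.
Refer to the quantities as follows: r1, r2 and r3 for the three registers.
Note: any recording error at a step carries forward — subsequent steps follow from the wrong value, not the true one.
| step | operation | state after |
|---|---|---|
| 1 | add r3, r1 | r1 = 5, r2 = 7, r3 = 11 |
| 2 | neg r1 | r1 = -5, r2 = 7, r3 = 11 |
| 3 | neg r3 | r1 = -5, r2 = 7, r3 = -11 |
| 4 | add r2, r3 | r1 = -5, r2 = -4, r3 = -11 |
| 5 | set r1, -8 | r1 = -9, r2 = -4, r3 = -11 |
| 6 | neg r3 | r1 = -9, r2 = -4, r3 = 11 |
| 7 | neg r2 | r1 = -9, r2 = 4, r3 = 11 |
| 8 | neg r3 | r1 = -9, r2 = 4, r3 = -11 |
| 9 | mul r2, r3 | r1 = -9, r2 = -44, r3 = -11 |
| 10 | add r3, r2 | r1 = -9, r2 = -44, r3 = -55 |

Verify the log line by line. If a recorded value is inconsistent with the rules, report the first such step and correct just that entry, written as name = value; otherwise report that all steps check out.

Recomputing the run from the initial state:
step 1: r1 = 5, r2 = 7, r3 = 11
step 2: r1 = -5, r2 = 7, r3 = 11
step 3: r1 = -5, r2 = 7, r3 = -11
step 4: r1 = -5, r2 = -4, r3 = -11
step 5: r1 = -8, r2 = -4, r3 = -11
step 6: r1 = -8, r2 = -4, r3 = 11
step 7: r1 = -8, r2 = 4, r3 = 11
step 8: r1 = -8, r2 = 4, r3 = -11
step 9: r1 = -8, r2 = -44, r3 = -11
step 10: r1 = -8, r2 = -44, r3 = -55
The first disagreement with the log is at step 5, where the value should be r1 = -8.

step 5, r1 = -8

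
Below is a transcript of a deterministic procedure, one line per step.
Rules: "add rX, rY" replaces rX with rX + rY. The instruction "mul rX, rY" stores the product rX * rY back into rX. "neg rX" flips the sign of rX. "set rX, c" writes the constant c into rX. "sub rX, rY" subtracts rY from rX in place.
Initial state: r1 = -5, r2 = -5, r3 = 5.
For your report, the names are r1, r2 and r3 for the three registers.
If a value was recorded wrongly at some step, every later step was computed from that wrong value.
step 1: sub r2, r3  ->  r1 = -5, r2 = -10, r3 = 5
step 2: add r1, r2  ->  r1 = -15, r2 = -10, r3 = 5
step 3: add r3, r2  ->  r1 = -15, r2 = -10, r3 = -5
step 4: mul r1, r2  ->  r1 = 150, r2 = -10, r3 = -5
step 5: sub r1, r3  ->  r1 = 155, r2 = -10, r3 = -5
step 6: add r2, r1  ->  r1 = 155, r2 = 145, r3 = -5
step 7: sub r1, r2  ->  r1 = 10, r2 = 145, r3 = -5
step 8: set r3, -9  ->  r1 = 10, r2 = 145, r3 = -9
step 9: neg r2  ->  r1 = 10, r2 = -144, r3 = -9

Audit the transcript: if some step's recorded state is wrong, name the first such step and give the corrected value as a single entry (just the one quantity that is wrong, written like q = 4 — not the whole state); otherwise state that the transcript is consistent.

step 9, r2 = -145

Step 1: r2 = -5 - 5 = -10 — same as recorded.
Step 2: r1 = -5 + -10 = -15 — same as recorded.
Step 3: r3 = 5 + -10 = -5 — agrees with the transcript.
Step 4: r1 = -15 * -10 = 150 — same as recorded.
Step 5: r1 = 150 - -5 = 155 — checks out.
Step 6: r2 = -10 + 155 = 145 — confirmed correct.
Step 7: r1 = 155 - 145 = 10 — checks out.
Step 8: r3 = -9 — consistent with the transcript.
Step 9: r2 = -(145) = -145 — the entry is off here.
First incorrect step: 9; the correct value is r2 = -145.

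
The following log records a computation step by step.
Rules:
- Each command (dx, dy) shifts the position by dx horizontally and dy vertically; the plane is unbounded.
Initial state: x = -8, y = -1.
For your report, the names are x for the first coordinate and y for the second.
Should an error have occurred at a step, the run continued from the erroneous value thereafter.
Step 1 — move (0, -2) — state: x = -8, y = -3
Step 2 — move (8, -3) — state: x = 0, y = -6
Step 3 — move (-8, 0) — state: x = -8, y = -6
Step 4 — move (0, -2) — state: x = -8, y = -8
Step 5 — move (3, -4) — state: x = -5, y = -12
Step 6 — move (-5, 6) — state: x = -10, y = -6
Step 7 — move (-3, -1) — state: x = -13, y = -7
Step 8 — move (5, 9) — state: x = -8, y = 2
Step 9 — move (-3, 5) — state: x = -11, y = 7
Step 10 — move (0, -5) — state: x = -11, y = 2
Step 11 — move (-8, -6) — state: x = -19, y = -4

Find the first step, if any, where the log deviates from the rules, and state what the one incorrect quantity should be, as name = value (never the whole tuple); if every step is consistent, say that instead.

no error

step 1: x = -8 + (0) = -8, y = -1 + (-2) = -3 -> exactly as logged
step 2: x = -8 + (8) = 0, y = -3 + (-3) = -6 -> confirmed correct
step 3: x = 0 + (-8) = -8, y = -6 + (0) = -6 -> matches
step 4: x = -8 + (0) = -8, y = -6 + (-2) = -8 -> matches
step 5: x = -8 + (3) = -5, y = -8 + (-4) = -12 -> no discrepancy
step 6: x = -5 + (-5) = -10, y = -12 + (6) = -6 -> checks out
step 7: x = -10 + (-3) = -13, y = -6 + (-1) = -7 -> checks out
step 8: x = -13 + (5) = -8, y = -7 + (9) = 2 -> consistent with the log
step 9: x = -8 + (-3) = -11, y = 2 + (5) = 7 -> agrees with the log
step 10: x = -11 + (0) = -11, y = 7 + (-5) = 2 -> in agreement
step 11: x = -11 + (-8) = -19, y = 2 + (-6) = -4 -> checks out
Each recorded entry agrees with the recomputation.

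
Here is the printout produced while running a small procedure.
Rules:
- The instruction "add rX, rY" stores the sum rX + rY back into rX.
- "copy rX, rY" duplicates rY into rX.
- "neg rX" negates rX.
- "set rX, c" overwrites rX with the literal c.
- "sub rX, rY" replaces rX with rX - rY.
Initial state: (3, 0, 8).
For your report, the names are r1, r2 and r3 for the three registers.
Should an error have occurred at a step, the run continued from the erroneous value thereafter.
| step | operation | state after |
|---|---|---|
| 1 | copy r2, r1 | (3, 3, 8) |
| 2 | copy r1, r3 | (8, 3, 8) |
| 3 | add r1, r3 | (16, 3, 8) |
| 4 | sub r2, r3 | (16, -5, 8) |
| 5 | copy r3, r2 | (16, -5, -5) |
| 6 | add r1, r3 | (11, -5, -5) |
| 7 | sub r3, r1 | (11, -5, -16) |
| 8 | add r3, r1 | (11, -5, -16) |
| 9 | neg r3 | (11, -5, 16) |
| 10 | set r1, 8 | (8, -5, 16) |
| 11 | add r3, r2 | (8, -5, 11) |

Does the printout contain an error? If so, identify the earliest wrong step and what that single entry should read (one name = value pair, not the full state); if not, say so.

step 1: r2 = 3 -> agrees with the printout
step 2: r1 = 8 -> same as recorded
step 3: r1 = 8 + 8 = 16 -> verified
step 4: r2 = 3 - 8 = -5 -> matches
step 5: r3 = -5 -> in agreement
step 6: r1 = 16 + -5 = 11 -> verified
step 7: r3 = -5 - 11 = -16 -> in agreement
step 8: r3 = -16 + 11 = -5 -> the printout disagrees here
First incorrect step: 8; the correct value is r3 = -5.

step 8, r3 = -5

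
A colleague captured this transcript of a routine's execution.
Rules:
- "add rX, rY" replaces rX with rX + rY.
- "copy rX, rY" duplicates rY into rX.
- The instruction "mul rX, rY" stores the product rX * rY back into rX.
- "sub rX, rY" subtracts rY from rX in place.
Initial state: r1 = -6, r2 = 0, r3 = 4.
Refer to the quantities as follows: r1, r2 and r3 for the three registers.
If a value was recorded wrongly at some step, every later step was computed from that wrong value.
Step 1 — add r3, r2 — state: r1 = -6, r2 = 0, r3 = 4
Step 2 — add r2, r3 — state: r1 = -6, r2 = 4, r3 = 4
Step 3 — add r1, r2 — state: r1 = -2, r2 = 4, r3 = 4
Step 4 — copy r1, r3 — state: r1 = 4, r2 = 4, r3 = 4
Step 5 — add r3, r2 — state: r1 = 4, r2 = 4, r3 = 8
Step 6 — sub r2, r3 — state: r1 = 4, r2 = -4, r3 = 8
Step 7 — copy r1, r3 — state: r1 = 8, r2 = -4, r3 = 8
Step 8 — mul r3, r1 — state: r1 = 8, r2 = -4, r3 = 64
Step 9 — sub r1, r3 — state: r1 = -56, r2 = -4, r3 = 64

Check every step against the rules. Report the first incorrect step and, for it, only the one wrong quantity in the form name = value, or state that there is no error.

Recomputing the run from the initial state:
step 1: r1 = -6, r2 = 0, r3 = 4
step 2: r1 = -6, r2 = 4, r3 = 4
step 3: r1 = -2, r2 = 4, r3 = 4
step 4: r1 = 4, r2 = 4, r3 = 4
step 5: r1 = 4, r2 = 4, r3 = 8
step 6: r1 = 4, r2 = -4, r3 = 8
step 7: r1 = 8, r2 = -4, r3 = 8
step 8: r1 = 8, r2 = -4, r3 = 64
step 9: r1 = -56, r2 = -4, r3 = 64
This matches the transcript at every step.

no error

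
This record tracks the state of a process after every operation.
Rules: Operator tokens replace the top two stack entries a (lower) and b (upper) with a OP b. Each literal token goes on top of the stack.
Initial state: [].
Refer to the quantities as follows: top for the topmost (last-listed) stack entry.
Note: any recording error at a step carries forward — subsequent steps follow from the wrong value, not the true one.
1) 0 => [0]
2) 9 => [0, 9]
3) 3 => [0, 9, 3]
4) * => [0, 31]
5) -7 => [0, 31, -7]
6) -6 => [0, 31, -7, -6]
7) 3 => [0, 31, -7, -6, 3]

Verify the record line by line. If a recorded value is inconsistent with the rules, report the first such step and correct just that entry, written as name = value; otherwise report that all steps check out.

step 4, top = 27

Recomputing the run from the initial state:
step 1: [0]
step 2: [0, 9]
step 3: [0, 9, 3]
step 4: [0, 27]
step 5: [0, 27, -7]
step 6: [0, 27, -7, -6]
step 7: [0, 27, -7, -6, 3]
The first disagreement with the record is at step 4, where the value should be top = 27.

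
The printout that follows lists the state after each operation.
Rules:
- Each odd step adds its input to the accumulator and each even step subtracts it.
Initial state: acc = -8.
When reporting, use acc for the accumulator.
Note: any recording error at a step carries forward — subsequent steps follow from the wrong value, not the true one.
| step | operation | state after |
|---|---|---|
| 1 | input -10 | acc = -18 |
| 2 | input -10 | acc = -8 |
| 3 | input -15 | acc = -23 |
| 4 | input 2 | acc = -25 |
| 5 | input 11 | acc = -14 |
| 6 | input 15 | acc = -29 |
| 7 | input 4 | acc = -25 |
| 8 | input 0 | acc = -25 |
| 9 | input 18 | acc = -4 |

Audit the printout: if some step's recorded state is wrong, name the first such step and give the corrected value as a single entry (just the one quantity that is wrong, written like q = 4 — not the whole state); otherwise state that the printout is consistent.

1. acc = -8 + -10 = -18 (exactly as logged)
2. acc = -18 - -10 = -8 (exactly as logged)
3. acc = -8 + -15 = -23 (confirmed correct)
4. acc = -23 - 2 = -25 (in agreement)
5. acc = -25 + 11 = -14 (exactly as logged)
6. acc = -14 - 15 = -29 (checks out)
7. acc = -29 + 4 = -25 (checks out)
8. acc = -25 - 0 = -25 (exactly as logged)
9. acc = -25 + 18 = -7 (the recorded entry deviates here)
That makes step 9 the first incorrect line — acc = -7 is what it should show.

step 9, acc = -7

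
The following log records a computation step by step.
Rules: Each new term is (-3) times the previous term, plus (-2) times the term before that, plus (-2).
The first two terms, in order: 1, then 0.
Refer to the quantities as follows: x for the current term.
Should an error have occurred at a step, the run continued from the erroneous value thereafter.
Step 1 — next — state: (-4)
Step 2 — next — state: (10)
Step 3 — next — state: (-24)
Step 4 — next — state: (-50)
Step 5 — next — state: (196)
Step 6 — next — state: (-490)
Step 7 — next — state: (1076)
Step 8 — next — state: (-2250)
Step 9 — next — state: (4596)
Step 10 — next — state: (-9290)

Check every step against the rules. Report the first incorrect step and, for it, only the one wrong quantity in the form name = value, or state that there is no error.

Step 1: x = -3*(0) + (-2)*(1) + (-2) = -4 — checks out.
Step 2: x = -3*(-4) + (-2)*(0) + (-2) = 10 — in agreement.
Step 3: x = -3*(10) + (-2)*(-4) + (-2) = -24 — same as recorded.
Step 4: x = -3*(-24) + (-2)*(10) + (-2) = 50 — the log disagrees here.
That makes step 4 the first incorrect line — x = 50 is what it should show.

step 4, x = 50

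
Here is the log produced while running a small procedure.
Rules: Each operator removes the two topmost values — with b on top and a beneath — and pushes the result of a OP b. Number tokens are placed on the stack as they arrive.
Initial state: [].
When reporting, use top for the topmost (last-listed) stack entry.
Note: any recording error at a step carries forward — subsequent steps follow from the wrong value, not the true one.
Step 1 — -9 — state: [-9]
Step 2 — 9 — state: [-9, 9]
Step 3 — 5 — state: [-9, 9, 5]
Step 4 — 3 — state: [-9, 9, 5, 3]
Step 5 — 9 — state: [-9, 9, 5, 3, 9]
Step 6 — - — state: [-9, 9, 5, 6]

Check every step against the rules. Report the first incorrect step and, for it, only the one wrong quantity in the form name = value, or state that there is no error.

step 6, top = -6

1. push -9: top = -9 (confirmed correct)
2. push 9: top = 9 (no discrepancy)
3. push 5: top = 5 (same as recorded)
4. push 3: top = 3 (in agreement)
5. push 9: top = 9 (verified)
6. 3 - 9 = -6 (the recorded entry deviates here)
That makes step 6 the first incorrect line — top = -6 is what it should show.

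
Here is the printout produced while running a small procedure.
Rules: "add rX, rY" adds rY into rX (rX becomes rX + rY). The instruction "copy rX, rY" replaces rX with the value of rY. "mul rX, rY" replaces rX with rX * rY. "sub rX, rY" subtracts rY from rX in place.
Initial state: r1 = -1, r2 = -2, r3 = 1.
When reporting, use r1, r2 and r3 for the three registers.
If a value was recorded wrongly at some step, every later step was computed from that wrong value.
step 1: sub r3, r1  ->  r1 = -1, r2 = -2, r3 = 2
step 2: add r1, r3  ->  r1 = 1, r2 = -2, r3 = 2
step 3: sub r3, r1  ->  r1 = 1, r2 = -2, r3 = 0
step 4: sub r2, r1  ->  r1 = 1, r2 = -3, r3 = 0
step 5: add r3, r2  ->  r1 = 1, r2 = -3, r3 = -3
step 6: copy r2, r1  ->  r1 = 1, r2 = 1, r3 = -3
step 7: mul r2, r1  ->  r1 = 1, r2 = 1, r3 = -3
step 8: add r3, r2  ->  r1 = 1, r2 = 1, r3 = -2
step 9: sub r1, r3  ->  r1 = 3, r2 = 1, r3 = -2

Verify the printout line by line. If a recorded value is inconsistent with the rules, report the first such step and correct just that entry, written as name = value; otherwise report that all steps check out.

step 3, r3 = 1

Recomputing the run from the initial state:
step 1: r1 = -1, r2 = -2, r3 = 2
step 2: r1 = 1, r2 = -2, r3 = 2
step 3: r1 = 1, r2 = -2, r3 = 1
step 4: r1 = 1, r2 = -3, r3 = 1
step 5: r1 = 1, r2 = -3, r3 = -2
step 6: r1 = 1, r2 = 1, r3 = -2
step 7: r1 = 1, r2 = 1, r3 = -2
step 8: r1 = 1, r2 = 1, r3 = -1
step 9: r1 = 2, r2 = 1, r3 = -1
The first disagreement with the printout is at step 3, where the value should be r3 = 1.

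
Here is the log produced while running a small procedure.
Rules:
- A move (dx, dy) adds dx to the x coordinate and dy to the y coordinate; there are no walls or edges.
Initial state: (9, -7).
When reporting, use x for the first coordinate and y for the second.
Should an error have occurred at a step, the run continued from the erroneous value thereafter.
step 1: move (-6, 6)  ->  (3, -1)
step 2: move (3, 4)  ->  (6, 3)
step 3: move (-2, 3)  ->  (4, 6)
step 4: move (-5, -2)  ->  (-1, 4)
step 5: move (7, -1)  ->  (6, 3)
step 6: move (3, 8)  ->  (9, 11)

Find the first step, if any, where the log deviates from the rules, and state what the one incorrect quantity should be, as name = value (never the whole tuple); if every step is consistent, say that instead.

no error

Step 1: x = 9 + (-6) = 3, y = -7 + (6) = -1 — in agreement.
Step 2: x = 3 + (3) = 6, y = -1 + (4) = 3 — in agreement.
Step 3: x = 6 + (-2) = 4, y = 3 + (3) = 6 — checks out.
Step 4: x = 4 + (-5) = -1, y = 6 + (-2) = 4 — in agreement.
Step 5: x = -1 + (7) = 6, y = 4 + (-1) = 3 — matches.
Step 6: x = 6 + (3) = 9, y = 3 + (8) = 11 — confirmed correct.
All steps check out; nothing to correct.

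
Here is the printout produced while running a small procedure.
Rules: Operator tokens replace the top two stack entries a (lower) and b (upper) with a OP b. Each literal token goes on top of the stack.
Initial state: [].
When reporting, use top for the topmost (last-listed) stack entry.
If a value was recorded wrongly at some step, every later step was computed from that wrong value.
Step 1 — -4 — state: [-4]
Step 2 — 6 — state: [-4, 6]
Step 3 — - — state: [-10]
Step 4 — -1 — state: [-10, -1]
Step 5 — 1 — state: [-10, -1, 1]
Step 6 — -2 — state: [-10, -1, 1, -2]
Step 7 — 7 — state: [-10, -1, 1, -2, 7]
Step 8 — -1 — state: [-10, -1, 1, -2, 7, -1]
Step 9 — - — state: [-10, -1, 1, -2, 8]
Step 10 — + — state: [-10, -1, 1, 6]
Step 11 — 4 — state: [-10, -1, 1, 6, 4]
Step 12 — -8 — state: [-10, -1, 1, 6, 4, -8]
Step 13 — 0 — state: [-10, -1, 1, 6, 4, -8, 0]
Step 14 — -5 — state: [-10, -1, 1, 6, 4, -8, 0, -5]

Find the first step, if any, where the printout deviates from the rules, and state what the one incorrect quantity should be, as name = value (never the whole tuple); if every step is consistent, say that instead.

no error

step 1: push -4: top = -4 -> consistent with the printout
step 2: push 6: top = 6 -> same as recorded
step 3: -4 - 6 = -10 -> exactly as logged
step 4: push -1: top = -1 -> confirmed correct
step 5: push 1: top = 1 -> agrees with the printout
step 6: push -2: top = -2 -> consistent with the printout
step 7: push 7: top = 7 -> exactly as logged
step 8: push -1: top = -1 -> matches
step 9: 7 - -1 = 8 -> verified
step 10: -2 + 8 = 6 -> no discrepancy
step 11: push 4: top = 4 -> checks out
step 12: push -8: top = -8 -> consistent with the printout
step 13: push 0: top = 0 -> checks out
step 14: push -5: top = -5 -> verified
Every step is consistent.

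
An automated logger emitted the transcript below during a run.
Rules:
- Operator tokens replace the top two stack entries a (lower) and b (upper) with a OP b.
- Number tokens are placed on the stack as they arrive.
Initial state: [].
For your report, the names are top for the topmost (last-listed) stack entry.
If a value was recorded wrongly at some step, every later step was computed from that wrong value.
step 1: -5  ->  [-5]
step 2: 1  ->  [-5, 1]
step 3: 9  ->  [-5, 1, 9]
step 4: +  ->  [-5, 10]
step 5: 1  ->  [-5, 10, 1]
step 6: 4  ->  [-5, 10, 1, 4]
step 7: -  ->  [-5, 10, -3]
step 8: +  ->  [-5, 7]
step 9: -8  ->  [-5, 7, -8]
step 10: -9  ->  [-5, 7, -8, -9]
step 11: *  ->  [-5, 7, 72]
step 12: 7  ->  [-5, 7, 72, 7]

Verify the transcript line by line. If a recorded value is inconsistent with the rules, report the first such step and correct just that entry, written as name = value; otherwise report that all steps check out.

Recomputing the run from the initial state:
step 1: [-5]
step 2: [-5, 1]
step 3: [-5, 1, 9]
step 4: [-5, 10]
step 5: [-5, 10, 1]
step 6: [-5, 10, 1, 4]
step 7: [-5, 10, -3]
step 8: [-5, 7]
step 9: [-5, 7, -8]
step 10: [-5, 7, -8, -9]
step 11: [-5, 7, 72]
step 12: [-5, 7, 72, 7]
This matches the transcript at every step.

no error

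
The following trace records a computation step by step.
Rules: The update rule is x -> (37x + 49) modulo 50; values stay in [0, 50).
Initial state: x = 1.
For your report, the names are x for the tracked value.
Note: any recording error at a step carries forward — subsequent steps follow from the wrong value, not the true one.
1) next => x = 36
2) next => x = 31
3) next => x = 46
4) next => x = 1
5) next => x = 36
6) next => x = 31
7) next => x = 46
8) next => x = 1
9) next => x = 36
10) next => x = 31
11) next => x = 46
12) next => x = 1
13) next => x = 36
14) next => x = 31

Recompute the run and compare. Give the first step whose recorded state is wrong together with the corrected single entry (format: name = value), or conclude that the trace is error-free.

Step 1: x = (37*1 + 49) mod 50 = 36 — same as recorded.
Step 2: x = (37*36 + 49) mod 50 = 31 — checks out.
Step 3: x = (37*31 + 49) mod 50 = 46 — no discrepancy.
Step 4: x = (37*46 + 49) mod 50 = 1 — in agreement.
Step 5: x = (37*1 + 49) mod 50 = 36 — same as recorded.
Step 6: x = (37*36 + 49) mod 50 = 31 — checks out.
Step 7: x = (37*31 + 49) mod 50 = 46 — exactly as logged.
Step 8: x = (37*46 + 49) mod 50 = 1 — no discrepancy.
Step 9: x = (37*1 + 49) mod 50 = 36 — matches.
Step 10: x = (37*36 + 49) mod 50 = 31 — agrees with the trace.
Step 11: x = (37*31 + 49) mod 50 = 46 — same as recorded.
Step 12: x = (37*46 + 49) mod 50 = 1 — matches.
Step 13: x = (37*1 + 49) mod 50 = 36 — consistent with the trace.
Step 14: x = (37*36 + 49) mod 50 = 31 — same as recorded.
Nothing is out of place; the run is error-free.

no error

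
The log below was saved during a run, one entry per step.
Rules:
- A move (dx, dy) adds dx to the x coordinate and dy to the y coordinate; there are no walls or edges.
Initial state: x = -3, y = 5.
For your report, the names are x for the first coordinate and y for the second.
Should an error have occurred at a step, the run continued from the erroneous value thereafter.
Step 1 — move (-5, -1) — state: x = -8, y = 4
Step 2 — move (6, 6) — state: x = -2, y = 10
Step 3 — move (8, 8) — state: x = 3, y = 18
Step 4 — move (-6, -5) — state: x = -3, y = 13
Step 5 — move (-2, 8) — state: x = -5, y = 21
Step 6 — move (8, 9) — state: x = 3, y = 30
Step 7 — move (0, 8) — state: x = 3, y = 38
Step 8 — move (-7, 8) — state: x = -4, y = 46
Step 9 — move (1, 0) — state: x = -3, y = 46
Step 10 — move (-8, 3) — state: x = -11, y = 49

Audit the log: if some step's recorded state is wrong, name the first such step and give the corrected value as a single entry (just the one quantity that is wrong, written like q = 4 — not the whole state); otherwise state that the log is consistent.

1. x = -3 + (-5) = -8, y = 5 + (-1) = 4 (checks out)
2. x = -8 + (6) = -2, y = 4 + (6) = 10 (matches)
3. x = -2 + (8) = 6, y = 10 + (8) = 18 (this is not what the log shows)
That makes step 3 the first incorrect line — x = 6 is what it should show.

step 3, x = 6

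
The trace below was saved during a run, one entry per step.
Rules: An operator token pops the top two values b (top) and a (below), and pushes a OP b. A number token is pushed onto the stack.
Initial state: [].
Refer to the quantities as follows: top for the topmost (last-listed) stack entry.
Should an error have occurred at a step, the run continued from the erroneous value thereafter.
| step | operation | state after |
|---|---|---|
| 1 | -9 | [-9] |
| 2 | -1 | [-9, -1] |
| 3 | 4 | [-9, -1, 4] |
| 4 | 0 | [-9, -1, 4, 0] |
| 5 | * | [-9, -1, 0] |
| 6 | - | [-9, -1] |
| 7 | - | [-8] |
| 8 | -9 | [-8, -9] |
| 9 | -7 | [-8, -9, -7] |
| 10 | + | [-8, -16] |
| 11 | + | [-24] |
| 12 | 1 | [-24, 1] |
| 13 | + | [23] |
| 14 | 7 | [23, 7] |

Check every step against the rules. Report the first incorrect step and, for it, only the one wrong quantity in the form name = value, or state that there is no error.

1. push -9: top = -9 (consistent with the trace)
2. push -1: top = -1 (checks out)
3. push 4: top = 4 (matches)
4. push 0: top = 0 (no discrepancy)
5. 4 * 0 = 0 (confirmed correct)
6. -1 - 0 = -1 (same as recorded)
7. -9 - -1 = -8 (same as recorded)
8. push -9: top = -9 (verified)
9. push -7: top = -7 (matches)
10. -9 + -7 = -16 (no discrepancy)
11. -8 + -16 = -24 (in agreement)
12. push 1: top = 1 (agrees with the trace)
13. -24 + 1 = -23 (the recorded entry deviates here)
Step 13 is the first one off; corrected, top = -23.

step 13, top = -23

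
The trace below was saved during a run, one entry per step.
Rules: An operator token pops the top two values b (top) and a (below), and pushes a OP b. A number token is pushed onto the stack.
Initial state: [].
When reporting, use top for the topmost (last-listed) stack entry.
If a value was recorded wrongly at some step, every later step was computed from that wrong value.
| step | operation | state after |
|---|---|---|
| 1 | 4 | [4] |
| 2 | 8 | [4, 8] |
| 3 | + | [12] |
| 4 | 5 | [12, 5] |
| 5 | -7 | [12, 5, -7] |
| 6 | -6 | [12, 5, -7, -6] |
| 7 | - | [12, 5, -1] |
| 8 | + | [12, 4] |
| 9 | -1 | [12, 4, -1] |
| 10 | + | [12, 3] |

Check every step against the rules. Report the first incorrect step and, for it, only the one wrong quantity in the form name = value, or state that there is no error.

no error

1. push 4: top = 4 (same as recorded)
2. push 8: top = 8 (no discrepancy)
3. 4 + 8 = 12 (checks out)
4. push 5: top = 5 (confirmed correct)
5. push -7: top = -7 (agrees with the trace)
6. push -6: top = -6 (agrees with the trace)
7. -7 - -6 = -1 (agrees with the trace)
8. 5 + -1 = 4 (exactly as logged)
9. push -1: top = -1 (confirmed correct)
10. 4 + -1 = 3 (same as recorded)
The whole run recomputes cleanly — no discrepancies.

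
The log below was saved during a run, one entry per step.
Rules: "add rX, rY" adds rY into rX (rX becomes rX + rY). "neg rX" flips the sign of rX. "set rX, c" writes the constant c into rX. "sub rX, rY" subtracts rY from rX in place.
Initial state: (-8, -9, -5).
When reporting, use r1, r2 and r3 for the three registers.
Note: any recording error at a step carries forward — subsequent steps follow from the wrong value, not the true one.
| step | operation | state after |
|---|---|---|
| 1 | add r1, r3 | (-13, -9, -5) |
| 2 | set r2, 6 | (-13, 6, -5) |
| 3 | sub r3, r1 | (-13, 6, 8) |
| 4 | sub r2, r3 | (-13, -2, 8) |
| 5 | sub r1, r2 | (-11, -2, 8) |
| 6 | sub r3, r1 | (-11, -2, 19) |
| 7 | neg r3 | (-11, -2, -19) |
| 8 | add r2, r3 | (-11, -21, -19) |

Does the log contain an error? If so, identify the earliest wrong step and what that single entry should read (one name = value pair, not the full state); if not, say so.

no error

Step 1: r1 = -8 + -5 = -13 — consistent with the log.
Step 2: r2 = 6 — confirmed correct.
Step 3: r3 = -5 - -13 = 8 — exactly as logged.
Step 4: r2 = 6 - 8 = -2 — same as recorded.
Step 5: r1 = -13 - -2 = -11 — verified.
Step 6: r3 = 8 - -11 = 19 — verified.
Step 7: r3 = -(19) = -19 — in agreement.
Step 8: r2 = -2 + -19 = -21 — no discrepancy.
All entries verified; no error found.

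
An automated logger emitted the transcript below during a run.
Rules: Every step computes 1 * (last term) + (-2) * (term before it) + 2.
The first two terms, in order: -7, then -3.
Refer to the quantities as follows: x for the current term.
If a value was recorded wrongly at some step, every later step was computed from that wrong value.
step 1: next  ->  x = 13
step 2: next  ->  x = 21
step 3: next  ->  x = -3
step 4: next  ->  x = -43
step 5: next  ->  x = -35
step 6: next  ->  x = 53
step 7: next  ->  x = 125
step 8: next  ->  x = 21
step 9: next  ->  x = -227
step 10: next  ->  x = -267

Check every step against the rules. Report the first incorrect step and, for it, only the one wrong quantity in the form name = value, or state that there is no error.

no error

1. x = 1*(-3) + (-2)*(-7) + (2) = 13 (same as recorded)
2. x = 1*(13) + (-2)*(-3) + (2) = 21 (same as recorded)
3. x = 1*(21) + (-2)*(13) + (2) = -3 (verified)
4. x = 1*(-3) + (-2)*(21) + (2) = -43 (matches)
5. x = 1*(-43) + (-2)*(-3) + (2) = -35 (consistent with the transcript)
6. x = 1*(-35) + (-2)*(-43) + (2) = 53 (agrees with the transcript)
7. x = 1*(53) + (-2)*(-35) + (2) = 125 (exactly as logged)
8. x = 1*(125) + (-2)*(53) + (2) = 21 (agrees with the transcript)
9. x = 1*(21) + (-2)*(125) + (2) = -227 (no discrepancy)
10. x = 1*(-227) + (-2)*(21) + (2) = -267 (matches)
All entries verified; no error found.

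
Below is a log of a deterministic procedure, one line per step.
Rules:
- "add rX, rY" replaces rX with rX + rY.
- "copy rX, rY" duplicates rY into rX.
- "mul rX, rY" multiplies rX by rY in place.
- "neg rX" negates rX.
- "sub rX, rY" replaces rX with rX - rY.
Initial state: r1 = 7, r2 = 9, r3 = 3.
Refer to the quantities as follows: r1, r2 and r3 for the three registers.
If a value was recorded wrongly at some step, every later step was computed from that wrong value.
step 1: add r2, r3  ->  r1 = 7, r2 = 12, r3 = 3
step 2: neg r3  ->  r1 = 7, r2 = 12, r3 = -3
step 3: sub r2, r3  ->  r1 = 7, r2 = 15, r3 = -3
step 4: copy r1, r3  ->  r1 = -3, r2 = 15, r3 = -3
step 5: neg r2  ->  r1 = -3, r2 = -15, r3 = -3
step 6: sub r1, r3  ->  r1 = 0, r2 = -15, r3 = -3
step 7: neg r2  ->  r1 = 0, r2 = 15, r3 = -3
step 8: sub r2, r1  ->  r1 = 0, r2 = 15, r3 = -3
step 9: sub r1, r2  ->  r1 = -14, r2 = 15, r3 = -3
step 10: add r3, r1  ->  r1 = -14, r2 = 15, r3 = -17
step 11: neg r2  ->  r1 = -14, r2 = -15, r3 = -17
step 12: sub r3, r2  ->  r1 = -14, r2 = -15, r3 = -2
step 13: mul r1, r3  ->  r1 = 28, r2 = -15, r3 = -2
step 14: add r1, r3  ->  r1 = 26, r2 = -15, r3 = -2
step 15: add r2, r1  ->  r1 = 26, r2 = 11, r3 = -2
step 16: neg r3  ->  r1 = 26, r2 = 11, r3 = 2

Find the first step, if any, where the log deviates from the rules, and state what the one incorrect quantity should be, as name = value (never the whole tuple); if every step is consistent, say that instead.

Recomputing the run from the initial state:
step 1: r1 = 7, r2 = 12, r3 = 3
step 2: r1 = 7, r2 = 12, r3 = -3
step 3: r1 = 7, r2 = 15, r3 = -3
step 4: r1 = -3, r2 = 15, r3 = -3
step 5: r1 = -3, r2 = -15, r3 = -3
step 6: r1 = 0, r2 = -15, r3 = -3
step 7: r1 = 0, r2 = 15, r3 = -3
step 8: r1 = 0, r2 = 15, r3 = -3
step 9: r1 = -15, r2 = 15, r3 = -3
step 10: r1 = -15, r2 = 15, r3 = -18
step 11: r1 = -15, r2 = -15, r3 = -18
step 12: r1 = -15, r2 = -15, r3 = -3
step 13: r1 = 45, r2 = -15, r3 = -3
step 14: r1 = 42, r2 = -15, r3 = -3
step 15: r1 = 42, r2 = 27, r3 = -3
step 16: r1 = 42, r2 = 27, r3 = 3
The first disagreement with the log is at step 9, where the value should be r1 = -15.

step 9, r1 = -15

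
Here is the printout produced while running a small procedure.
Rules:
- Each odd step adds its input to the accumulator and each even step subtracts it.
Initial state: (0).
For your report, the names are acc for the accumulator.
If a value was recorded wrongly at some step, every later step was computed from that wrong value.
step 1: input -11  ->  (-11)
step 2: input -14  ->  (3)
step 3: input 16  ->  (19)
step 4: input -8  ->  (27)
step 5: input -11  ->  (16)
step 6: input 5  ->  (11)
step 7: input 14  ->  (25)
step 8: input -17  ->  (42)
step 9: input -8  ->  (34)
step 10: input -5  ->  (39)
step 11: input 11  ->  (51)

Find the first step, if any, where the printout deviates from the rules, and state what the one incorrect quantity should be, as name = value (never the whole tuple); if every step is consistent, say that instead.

step 11, acc = 50

Recomputing the run from the initial state:
step 1: acc = -11
step 2: acc = 3
step 3: acc = 19
step 4: acc = 27
step 5: acc = 16
step 6: acc = 11
step 7: acc = 25
step 8: acc = 42
step 9: acc = 34
step 10: acc = 39
step 11: acc = 50
The first disagreement with the printout is at step 11, where the value should be acc = 50.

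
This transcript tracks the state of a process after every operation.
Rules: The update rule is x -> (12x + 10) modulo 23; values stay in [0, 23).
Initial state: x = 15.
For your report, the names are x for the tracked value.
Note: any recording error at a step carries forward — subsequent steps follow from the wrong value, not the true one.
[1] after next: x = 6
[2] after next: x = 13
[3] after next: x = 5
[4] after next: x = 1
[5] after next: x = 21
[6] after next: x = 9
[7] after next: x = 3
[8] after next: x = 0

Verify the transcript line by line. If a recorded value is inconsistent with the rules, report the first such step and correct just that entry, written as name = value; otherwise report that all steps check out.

step 5, x = 22

Step 1: x = (12*15 + 10) mod 23 = 6 — confirmed correct.
Step 2: x = (12*6 + 10) mod 23 = 13 — confirmed correct.
Step 3: x = (12*13 + 10) mod 23 = 5 — no discrepancy.
Step 4: x = (12*5 + 10) mod 23 = 1 — confirmed correct.
Step 5: x = (12*1 + 10) mod 23 = 22 — the entry is off here.
First deviation found at step 5; the corrected entry is x = 22.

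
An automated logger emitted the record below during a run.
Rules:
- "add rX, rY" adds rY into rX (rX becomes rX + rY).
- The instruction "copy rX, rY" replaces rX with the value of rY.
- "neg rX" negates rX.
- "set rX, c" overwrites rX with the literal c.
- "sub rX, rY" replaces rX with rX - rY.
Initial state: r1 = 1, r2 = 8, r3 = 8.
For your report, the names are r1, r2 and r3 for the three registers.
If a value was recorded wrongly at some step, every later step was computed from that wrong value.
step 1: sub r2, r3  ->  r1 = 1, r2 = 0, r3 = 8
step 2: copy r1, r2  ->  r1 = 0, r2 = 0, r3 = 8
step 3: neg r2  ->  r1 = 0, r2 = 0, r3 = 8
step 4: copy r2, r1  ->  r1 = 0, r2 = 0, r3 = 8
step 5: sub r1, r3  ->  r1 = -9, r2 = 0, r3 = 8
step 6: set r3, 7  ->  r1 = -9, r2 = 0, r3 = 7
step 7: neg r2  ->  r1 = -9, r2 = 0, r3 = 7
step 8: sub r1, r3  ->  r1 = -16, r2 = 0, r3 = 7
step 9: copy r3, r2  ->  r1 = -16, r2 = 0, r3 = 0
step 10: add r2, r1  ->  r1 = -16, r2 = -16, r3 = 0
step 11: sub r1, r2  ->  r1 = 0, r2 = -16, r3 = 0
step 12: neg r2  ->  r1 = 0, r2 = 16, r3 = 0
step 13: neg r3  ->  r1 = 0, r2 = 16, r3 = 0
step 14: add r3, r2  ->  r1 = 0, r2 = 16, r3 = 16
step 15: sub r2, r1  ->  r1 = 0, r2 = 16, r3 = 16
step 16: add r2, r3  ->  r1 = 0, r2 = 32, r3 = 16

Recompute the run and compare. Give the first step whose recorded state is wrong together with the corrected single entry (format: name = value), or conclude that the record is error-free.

step 5, r1 = -8

1. r2 = 8 - 8 = 0 (consistent with the record)
2. r1 = 0 (matches)
3. r2 = -(0) = 0 (verified)
4. r2 = 0 (matches)
5. r1 = 0 - 8 = -8 (the entry is off here)
So the first discrepancy is step 5, where the right value is r1 = -8.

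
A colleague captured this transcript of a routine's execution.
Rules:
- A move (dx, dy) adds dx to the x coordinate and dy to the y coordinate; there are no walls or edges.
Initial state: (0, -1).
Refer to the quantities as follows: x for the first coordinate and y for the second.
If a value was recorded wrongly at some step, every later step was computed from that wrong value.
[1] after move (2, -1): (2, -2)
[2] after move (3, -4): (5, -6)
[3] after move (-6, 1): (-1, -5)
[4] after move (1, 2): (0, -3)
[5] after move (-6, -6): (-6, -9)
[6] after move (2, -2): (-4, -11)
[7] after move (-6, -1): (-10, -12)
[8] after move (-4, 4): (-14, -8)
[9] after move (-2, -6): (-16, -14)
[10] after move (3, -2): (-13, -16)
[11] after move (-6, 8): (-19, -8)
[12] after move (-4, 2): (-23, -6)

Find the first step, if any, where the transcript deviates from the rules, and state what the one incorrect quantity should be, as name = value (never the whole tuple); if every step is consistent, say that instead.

Recomputing the run from the initial state:
step 1: x = 2, y = -2
step 2: x = 5, y = -6
step 3: x = -1, y = -5
step 4: x = 0, y = -3
step 5: x = -6, y = -9
step 6: x = -4, y = -11
step 7: x = -10, y = -12
step 8: x = -14, y = -8
step 9: x = -16, y = -14
step 10: x = -13, y = -16
step 11: x = -19, y = -8
step 12: x = -23, y = -6
This matches the transcript at every step.

no error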